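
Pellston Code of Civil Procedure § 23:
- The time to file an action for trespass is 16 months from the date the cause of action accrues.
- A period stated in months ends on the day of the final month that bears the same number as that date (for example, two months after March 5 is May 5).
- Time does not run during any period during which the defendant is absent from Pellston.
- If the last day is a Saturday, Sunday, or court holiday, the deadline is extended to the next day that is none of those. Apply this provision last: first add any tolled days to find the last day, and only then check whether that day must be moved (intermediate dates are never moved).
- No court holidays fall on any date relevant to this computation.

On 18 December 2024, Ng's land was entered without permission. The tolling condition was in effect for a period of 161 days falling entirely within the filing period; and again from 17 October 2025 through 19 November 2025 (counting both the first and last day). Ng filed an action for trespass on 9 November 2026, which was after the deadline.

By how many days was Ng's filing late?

16 months after 18 December 2024 is April 18, 2026.
Tolling adds 161 days: April 18, 2026 + 161 days = September 26, 2026.
From October 17, 2025 through November 19, 2025 inclusive is 34 days; tolling adds 34 days: September 26, 2026 + 34 days = October 30, 2026.
October 30, 2026 is a Friday and not a court holiday, so no extension applies.
The deadline is October 30, 2026; from October 30, 2026 to November 9, 2026 is 10 days.

10 days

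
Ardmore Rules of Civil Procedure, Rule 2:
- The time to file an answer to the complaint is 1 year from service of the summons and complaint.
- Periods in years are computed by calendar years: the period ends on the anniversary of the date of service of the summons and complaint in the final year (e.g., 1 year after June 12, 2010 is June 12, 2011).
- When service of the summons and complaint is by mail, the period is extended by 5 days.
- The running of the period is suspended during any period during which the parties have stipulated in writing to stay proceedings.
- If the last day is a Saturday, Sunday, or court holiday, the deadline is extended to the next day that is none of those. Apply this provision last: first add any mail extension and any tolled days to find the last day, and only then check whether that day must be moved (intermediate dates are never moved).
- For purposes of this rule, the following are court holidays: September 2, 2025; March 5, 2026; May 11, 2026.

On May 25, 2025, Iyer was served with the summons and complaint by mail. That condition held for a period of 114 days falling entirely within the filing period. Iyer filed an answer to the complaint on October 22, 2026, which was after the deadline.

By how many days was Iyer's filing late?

1 year after May 25, 2025 is May 25, 2026.
Service was by mail, adding 5 days: May 25, 2026 + 5 days = May 30, 2026.
Tolling adds 114 days: May 30, 2026 + 114 days = September 21, 2026.
September 21, 2026 is a Monday and not a court holiday, so no extension applies.
The deadline is September 21, 2026; from September 21, 2026 to October 22, 2026 is 31 days.

31 days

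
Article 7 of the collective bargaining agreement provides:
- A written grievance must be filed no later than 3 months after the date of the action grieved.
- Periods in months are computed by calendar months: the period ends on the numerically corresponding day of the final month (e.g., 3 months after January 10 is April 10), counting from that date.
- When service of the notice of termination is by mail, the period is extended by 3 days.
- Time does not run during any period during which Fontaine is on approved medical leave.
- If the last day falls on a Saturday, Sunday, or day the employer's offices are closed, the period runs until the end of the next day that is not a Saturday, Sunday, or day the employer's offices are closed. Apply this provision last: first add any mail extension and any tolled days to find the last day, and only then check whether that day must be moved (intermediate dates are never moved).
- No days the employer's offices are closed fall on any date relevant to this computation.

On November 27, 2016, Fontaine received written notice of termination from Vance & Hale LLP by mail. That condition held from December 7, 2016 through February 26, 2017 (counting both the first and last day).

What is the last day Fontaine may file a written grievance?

May 23, 2017

3 months after November 27, 2016 is February 27, 2017.
Service was by mail, adding 3 days: February 27, 2017 + 3 days = March 2, 2017.
From December 7, 2016 through February 26, 2017 inclusive is 82 days; tolling adds 82 days: March 2, 2017 + 82 days = May 23, 2017.
May 23, 2017 is a Tuesday and not a day the employer's offices are closed, so no extension applies.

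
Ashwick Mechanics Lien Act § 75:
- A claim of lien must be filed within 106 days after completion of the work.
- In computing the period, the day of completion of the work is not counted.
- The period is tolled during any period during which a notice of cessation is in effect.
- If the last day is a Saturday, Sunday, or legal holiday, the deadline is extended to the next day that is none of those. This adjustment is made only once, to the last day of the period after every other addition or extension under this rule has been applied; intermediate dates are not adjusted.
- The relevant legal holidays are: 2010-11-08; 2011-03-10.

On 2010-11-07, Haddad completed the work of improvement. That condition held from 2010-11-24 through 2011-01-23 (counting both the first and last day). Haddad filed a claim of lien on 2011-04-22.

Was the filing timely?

Yes

106 days after 2010-11-07 is February 21, 2011.
From November 24, 2010 through January 23, 2011 inclusive is 61 days; tolling adds 61 days: February 21, 2011 + 61 days = April 23, 2011.
April 23, 2011 is Saturday; April 24, 2011 is Sunday. The next qualifying day is April 25, 2011.
The deadline is April 25, 2011; the filing on April 22, 2011 is on or before that date.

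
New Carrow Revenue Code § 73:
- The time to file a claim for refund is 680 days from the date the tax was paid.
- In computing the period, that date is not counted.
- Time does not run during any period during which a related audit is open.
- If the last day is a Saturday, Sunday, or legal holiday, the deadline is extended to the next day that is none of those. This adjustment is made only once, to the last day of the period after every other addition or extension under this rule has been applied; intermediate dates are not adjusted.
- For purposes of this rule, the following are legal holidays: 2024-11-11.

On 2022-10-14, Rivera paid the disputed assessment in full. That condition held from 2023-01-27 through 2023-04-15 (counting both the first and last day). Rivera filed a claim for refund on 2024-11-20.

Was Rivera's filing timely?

No

680 days after 2022-10-14 is August 24, 2024.
From January 27, 2023 through April 15, 2023 inclusive is 79 days; tolling adds 79 days: August 24, 2024 + 79 days = November 11, 2024.
November 11, 2024 is a listed holiday. The next qualifying day is November 12, 2024.
The deadline is November 12, 2024; the filing on November 20, 2024 is after that date.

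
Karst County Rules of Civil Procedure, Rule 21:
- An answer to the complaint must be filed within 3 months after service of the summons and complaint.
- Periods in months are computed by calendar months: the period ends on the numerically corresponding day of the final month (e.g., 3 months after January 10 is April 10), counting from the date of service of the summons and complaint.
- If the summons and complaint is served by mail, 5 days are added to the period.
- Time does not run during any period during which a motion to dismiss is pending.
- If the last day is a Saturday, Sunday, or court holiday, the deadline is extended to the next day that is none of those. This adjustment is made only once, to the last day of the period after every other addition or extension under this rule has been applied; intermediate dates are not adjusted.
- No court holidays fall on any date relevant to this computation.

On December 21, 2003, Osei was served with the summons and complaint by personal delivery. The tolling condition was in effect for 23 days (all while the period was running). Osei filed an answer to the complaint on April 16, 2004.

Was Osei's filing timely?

3 months after December 21, 2003 is March 21, 2004.
Service was not by mail, so no mail extension applies.
Tolling adds 23 days: March 21, 2004 + 23 days = April 13, 2004.
April 13, 2004 is a Tuesday and not a court holiday, so no extension applies.
The deadline is April 13, 2004; the filing on April 16, 2004 is after that date.

No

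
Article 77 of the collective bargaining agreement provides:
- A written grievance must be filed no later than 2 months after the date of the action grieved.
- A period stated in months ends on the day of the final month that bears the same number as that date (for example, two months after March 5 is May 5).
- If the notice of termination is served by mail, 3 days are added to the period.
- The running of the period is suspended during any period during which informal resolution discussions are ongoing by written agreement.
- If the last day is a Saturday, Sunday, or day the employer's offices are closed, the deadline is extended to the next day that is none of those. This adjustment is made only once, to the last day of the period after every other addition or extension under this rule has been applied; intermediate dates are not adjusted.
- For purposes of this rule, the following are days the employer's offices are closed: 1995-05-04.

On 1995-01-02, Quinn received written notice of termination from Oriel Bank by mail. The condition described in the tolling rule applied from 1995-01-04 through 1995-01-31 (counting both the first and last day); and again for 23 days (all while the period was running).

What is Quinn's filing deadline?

April 25, 1995

2 months after 1995-01-02 is March 2, 1995.
Service was by mail, adding 3 days: March 2, 1995 + 3 days = March 5, 1995.
From January 4, 1995 through January 31, 1995 inclusive is 28 days; tolling adds 28 days: March 5, 1995 + 28 days = April 2, 1995.
Tolling adds 23 days: April 2, 1995 + 23 days = April 25, 1995.
April 25, 1995 is a Tuesday and not a day the employer's offices are closed, so no extension applies.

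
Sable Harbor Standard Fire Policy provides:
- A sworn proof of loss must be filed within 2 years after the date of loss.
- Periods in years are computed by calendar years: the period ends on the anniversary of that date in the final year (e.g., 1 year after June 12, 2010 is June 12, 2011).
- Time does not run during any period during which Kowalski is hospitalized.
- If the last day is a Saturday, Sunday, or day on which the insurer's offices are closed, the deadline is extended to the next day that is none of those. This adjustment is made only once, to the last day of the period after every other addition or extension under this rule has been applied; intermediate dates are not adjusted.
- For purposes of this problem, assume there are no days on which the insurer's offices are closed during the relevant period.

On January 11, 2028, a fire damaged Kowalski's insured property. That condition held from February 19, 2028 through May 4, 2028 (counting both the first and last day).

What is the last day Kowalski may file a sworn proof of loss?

2 years after January 11, 2028 is January 11, 2030.
From February 19, 2028 through May 4, 2028 inclusive is 76 days; tolling adds 76 days: January 11, 2030 + 76 days = March 28, 2030.
March 28, 2030 is a Thursday and not a day on which the insurer's offices are closed, so no extension applies.

March 28, 2030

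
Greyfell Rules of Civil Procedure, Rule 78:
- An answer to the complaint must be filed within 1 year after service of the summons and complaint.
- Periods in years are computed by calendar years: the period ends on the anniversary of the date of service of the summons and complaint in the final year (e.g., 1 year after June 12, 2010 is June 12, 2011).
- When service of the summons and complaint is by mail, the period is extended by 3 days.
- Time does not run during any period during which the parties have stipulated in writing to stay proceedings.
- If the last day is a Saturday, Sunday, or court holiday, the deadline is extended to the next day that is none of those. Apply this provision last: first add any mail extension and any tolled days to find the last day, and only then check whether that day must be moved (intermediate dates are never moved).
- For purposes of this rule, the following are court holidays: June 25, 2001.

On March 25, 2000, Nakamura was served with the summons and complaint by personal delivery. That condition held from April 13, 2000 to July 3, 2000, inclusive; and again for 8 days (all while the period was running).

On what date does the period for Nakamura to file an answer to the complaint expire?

1 year after March 25, 2000 is March 25, 2001.
Service was not by mail, so no mail extension applies.
From April 13, 2000 through July 3, 2000 inclusive is 82 days; tolling adds 82 days: March 25, 2001 + 82 days = June 15, 2001.
Tolling adds 8 days: June 15, 2001 + 8 days = June 23, 2001.
June 23, 2001 is Saturday; June 24, 2001 is Sunday; June 25, 2001 is a listed holiday. The next qualifying day is June 26, 2001.

June 26, 2001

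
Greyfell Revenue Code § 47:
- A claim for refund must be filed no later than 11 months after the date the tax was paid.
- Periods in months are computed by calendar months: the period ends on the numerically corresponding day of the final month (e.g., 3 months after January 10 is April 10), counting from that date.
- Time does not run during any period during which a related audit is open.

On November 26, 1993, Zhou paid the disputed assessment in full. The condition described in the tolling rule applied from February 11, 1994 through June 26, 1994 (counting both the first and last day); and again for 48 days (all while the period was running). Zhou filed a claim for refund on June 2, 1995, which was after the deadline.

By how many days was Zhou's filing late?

11 months after November 26, 1993 is October 26, 1994.
From February 11, 1994 through June 26, 1994 inclusive is 136 days; tolling adds 136 days: October 26, 1994 + 136 days = March 11, 1995.
Tolling adds 48 days: March 11, 1995 + 48 days = April 28, 1995.
The deadline is April 28, 1995; from April 28, 1995 to June 2, 1995 is 35 days.

35 days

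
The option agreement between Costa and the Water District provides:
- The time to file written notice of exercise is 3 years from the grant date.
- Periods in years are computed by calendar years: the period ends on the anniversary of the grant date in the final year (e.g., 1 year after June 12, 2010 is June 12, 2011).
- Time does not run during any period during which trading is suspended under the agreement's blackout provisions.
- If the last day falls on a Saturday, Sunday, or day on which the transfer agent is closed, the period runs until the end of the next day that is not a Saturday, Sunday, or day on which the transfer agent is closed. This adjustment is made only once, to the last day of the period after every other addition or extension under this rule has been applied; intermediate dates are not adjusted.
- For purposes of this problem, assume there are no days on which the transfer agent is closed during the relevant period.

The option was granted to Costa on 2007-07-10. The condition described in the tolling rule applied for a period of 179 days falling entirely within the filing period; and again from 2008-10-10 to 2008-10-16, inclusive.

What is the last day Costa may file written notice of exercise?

3 years after 2007-07-10 is July 10, 2010.
Tolling adds 179 days: July 10, 2010 + 179 days = January 5, 2011.
From October 10, 2008 through October 16, 2008 inclusive is 7 days; tolling adds 7 days: January 5, 2011 + 7 days = January 12, 2011.
January 12, 2011 is a Wednesday and not a day on which the transfer agent is closed, so no extension applies.

January 12, 2011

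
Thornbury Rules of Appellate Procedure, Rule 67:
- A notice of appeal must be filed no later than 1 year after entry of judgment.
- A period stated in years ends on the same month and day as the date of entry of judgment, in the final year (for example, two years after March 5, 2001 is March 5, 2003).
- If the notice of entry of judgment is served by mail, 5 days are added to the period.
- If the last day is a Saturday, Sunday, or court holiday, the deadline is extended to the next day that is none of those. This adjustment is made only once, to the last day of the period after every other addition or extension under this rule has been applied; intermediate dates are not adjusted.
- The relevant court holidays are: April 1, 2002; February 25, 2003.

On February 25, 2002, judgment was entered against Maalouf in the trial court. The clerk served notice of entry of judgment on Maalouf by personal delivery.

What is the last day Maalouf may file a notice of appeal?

February 26, 2003

1 year after February 25, 2002 is February 25, 2003.
Service was not by mail, so no mail extension applies.
February 25, 2003 is a listed holiday. The next qualifying day is February 26, 2003.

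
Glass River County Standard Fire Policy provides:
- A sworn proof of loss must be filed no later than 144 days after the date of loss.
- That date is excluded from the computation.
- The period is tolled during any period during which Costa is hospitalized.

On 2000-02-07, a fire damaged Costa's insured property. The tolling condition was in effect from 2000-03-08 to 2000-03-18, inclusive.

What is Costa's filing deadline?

July 11, 2000

144 days after 2000-02-07 is June 30, 2000.
From March 8, 2000 through March 18, 2000 inclusive is 11 days; tolling adds 11 days: June 30, 2000 + 11 days = July 11, 2000.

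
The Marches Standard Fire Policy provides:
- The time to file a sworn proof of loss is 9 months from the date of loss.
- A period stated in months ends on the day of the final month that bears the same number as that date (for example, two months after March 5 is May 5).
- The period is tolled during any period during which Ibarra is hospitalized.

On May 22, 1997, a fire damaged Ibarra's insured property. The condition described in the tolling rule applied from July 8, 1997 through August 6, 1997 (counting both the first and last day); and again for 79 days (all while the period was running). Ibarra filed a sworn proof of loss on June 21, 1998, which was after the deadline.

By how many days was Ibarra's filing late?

9 months after May 22, 1997 is February 22, 1998.
From July 8, 1997 through August 6, 1997 inclusive is 30 days; tolling adds 30 days: February 22, 1998 + 30 days = March 24, 1998.
Tolling adds 79 days: March 24, 1998 + 79 days = June 11, 1998.
The deadline is June 11, 1998; from June 11, 1998 to June 21, 1998 is 10 days.

10 days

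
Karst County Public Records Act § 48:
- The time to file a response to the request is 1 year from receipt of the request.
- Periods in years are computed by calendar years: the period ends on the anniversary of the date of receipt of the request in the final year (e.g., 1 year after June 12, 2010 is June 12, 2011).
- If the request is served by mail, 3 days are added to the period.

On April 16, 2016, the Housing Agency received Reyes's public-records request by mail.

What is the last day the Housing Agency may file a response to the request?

April 19, 2017

1 year after April 16, 2016 is April 16, 2017.
Service was by mail, adding 3 days: April 16, 2017 + 3 days = April 19, 2017.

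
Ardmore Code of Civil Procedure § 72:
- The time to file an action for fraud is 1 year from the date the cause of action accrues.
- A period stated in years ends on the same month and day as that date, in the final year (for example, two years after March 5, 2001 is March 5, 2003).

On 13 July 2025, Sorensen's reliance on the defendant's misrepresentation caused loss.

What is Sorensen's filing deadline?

1 year after 13 July 2025 is July 13, 2026.

July 13, 2026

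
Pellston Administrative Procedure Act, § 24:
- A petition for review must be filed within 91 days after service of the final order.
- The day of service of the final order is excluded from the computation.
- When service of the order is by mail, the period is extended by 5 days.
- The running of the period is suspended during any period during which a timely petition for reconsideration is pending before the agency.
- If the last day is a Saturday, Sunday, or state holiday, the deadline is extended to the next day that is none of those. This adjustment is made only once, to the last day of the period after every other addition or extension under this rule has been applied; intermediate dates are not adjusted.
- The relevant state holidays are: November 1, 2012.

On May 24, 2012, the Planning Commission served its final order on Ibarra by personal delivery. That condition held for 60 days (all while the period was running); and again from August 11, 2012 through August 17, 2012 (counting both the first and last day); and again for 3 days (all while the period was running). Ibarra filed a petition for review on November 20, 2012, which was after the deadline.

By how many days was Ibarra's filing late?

91 days after May 24, 2012 is August 23, 2012.
Service was not by mail, so no mail extension applies.
Tolling adds 60 days: August 23, 2012 + 60 days = October 22, 2012.
From August 11, 2012 through August 17, 2012 inclusive is 7 days; tolling adds 7 days: October 22, 2012 + 7 days = October 29, 2012.
Tolling adds 3 days: October 29, 2012 + 3 days = November 1, 2012.
November 1, 2012 is a listed holiday. The next qualifying day is November 2, 2012.
The deadline is November 2, 2012; from November 2, 2012 to November 20, 2012 is 18 days.

18 days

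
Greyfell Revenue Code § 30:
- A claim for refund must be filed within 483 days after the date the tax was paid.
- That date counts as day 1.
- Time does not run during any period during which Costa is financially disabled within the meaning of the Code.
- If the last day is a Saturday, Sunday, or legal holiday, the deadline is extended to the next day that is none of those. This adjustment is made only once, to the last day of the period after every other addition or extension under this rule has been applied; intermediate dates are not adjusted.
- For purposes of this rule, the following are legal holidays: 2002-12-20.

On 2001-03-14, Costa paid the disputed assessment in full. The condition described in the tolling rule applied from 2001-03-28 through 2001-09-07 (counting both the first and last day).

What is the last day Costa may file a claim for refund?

Counting 2001-03-14 as day 1, day 483 is July 9, 2002.
From March 28, 2001 through September 7, 2001 inclusive is 164 days; tolling adds 164 days: July 9, 2002 + 164 days = December 20, 2002.
December 20, 2002 is a listed holiday; December 21, 2002 is Saturday; December 22, 2002 is Sunday. The next qualifying day is December 23, 2002.

December 23, 2002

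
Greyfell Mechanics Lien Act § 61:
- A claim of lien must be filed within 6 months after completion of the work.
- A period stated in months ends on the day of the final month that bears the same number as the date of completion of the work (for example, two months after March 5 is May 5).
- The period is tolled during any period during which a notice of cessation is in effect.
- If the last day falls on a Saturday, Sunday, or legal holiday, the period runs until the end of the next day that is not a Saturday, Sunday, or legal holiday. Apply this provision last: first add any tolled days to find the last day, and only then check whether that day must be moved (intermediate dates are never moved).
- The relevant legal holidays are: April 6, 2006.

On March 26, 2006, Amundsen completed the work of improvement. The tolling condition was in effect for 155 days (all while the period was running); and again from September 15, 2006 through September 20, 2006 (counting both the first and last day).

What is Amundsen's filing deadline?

6 months after March 26, 2006 is September 26, 2006.
Tolling adds 155 days: September 26, 2006 + 155 days = February 28, 2007.
From September 15, 2006 through September 20, 2006 inclusive is 6 days; tolling adds 6 days: February 28, 2007 + 6 days = March 6, 2007.
March 6, 2007 is a Tuesday and not a legal holiday, so no extension applies.

March 6, 2007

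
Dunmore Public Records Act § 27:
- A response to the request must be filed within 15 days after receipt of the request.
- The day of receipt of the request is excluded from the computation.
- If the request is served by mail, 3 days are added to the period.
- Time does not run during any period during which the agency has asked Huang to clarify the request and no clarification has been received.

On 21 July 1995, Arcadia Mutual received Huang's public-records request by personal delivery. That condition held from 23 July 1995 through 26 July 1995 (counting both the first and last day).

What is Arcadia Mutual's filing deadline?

August 9, 1995

15 days after 21 July 1995 is August 5, 1995.
Service was not by mail, so no mail extension applies.
From July 23, 1995 through July 26, 1995 inclusive is 4 days; tolling adds 4 days: August 5, 1995 + 4 days = August 9, 1995.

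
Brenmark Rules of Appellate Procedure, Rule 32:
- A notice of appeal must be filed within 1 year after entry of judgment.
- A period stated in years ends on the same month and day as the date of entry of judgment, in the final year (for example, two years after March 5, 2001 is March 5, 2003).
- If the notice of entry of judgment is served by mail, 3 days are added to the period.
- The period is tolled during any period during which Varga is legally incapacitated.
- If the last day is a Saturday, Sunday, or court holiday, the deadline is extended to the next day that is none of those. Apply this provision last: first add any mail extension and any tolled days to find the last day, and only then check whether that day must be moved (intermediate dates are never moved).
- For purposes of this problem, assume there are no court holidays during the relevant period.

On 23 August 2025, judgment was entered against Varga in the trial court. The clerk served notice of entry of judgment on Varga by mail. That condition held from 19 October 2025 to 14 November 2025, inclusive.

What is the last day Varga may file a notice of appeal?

1 year after 23 August 2025 is August 23, 2026.
Service was by mail, adding 3 days: August 23, 2026 + 3 days = August 26, 2026.
From October 19, 2025 through November 14, 2025 inclusive is 27 days; tolling adds 27 days: August 26, 2026 + 27 days = September 22, 2026.
September 22, 2026 is a Tuesday and not a court holiday, so no extension applies.

September 22, 2026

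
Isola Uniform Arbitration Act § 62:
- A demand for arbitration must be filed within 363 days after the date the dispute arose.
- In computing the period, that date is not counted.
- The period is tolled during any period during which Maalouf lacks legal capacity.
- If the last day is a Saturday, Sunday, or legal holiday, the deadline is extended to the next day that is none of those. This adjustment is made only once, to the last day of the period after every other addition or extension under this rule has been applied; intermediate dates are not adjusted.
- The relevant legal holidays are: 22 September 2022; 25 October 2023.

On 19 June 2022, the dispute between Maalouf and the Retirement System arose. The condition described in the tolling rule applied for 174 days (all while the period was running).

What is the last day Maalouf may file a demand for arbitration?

December 8, 2023

363 days after 19 June 2022 is June 17, 2023.
Tolling adds 174 days: June 17, 2023 + 174 days = December 8, 2023.
December 8, 2023 is a Friday and not a legal holiday, so no extension applies.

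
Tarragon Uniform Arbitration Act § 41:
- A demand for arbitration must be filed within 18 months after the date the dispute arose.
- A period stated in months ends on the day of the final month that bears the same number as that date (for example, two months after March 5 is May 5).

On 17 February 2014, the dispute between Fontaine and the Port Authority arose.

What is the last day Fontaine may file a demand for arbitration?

18 months after 17 February 2014 is August 17, 2015.

August 17, 2015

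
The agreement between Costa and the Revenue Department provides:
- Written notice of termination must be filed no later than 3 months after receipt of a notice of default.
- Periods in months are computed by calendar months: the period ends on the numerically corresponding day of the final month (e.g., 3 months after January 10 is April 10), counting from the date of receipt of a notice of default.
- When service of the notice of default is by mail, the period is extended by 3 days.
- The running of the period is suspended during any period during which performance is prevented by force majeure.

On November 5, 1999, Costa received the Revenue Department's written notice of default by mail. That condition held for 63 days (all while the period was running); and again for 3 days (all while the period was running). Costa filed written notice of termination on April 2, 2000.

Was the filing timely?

Yes

3 months after November 5, 1999 is February 5, 2000.
Service was by mail, adding 3 days: February 5, 2000 + 3 days = February 8, 2000.
Tolling adds 63 days: February 8, 2000 + 63 days = April 11, 2000.
Tolling adds 3 days: April 11, 2000 + 3 days = April 14, 2000.
The deadline is April 14, 2000; the filing on April 2, 2000 is on or before that date.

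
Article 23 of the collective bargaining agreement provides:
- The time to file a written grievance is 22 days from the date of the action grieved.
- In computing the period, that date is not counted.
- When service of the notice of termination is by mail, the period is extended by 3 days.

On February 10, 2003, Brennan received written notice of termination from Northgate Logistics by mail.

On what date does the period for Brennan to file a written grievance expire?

22 days after February 10, 2003 is March 4, 2003.
Service was by mail, adding 3 days: March 4, 2003 + 3 days = March 7, 2003.

March 7, 2003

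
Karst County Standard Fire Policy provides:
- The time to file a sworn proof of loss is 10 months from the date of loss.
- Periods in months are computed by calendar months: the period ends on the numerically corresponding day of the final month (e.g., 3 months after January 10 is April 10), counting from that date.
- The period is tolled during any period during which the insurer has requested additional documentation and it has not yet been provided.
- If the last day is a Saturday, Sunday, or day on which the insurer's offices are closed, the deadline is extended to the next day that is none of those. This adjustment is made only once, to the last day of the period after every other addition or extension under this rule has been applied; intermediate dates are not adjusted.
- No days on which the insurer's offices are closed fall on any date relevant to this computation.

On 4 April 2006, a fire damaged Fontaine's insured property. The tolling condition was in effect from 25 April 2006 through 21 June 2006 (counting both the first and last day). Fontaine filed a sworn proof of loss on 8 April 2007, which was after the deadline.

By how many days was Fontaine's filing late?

5 days

10 months after 4 April 2006 is February 4, 2007.
From April 25, 2006 through June 21, 2006 inclusive is 58 days; tolling adds 58 days: February 4, 2007 + 58 days = April 3, 2007.
April 3, 2007 is a Tuesday and not a day on which the insurer's offices are closed, so no extension applies.
The deadline is April 3, 2007; from April 3, 2007 to April 8, 2007 is 5 days.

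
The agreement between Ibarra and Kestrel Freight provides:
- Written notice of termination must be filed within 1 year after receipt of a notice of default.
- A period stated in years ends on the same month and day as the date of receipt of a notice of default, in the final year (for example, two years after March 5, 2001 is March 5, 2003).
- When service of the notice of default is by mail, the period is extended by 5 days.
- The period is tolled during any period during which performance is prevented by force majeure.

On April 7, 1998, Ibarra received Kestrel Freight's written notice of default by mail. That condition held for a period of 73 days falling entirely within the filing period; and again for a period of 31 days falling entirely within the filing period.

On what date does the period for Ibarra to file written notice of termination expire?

1 year after April 7, 1998 is April 7, 1999.
Service was by mail, adding 5 days: April 7, 1999 + 5 days = April 12, 1999.
Tolling adds 73 days: April 12, 1999 + 73 days = June 24, 1999.
Tolling adds 31 days: June 24, 1999 + 31 days = July 25, 1999.

July 25, 1999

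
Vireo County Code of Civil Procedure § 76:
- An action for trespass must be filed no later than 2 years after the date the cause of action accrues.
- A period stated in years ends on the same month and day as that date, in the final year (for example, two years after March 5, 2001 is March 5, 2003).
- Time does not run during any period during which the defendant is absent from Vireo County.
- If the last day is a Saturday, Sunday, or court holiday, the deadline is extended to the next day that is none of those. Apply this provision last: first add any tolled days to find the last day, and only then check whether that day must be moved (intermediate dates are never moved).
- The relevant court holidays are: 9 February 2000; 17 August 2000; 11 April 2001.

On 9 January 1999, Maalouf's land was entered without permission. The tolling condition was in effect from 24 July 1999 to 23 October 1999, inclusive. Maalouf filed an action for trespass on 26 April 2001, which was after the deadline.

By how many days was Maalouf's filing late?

2 years after 9 January 1999 is January 9, 2001.
From July 24, 1999 through October 23, 1999 inclusive is 92 days; tolling adds 92 days: January 9, 2001 + 92 days = April 11, 2001.
April 11, 2001 is a listed holiday. The next qualifying day is April 12, 2001.
The deadline is April 12, 2001; from April 12, 2001 to April 26, 2001 is 14 days.

14 days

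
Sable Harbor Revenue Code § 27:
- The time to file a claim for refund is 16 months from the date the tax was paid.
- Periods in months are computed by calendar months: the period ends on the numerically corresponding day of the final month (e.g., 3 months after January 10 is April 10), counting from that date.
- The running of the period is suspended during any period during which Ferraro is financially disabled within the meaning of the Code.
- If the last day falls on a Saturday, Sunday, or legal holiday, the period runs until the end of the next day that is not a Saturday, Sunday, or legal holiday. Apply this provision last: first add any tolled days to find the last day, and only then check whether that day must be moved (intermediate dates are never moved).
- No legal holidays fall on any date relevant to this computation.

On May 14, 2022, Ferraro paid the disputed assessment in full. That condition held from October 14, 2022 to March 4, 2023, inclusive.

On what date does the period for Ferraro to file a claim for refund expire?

February 5, 2024

16 months after May 14, 2022 is September 14, 2023.
From October 14, 2022 through March 4, 2023 inclusive is 142 days; tolling adds 142 days: September 14, 2023 + 142 days = February 3, 2024.
February 3, 2024 is Saturday; February 4, 2024 is Sunday. The next qualifying day is February 5, 2024.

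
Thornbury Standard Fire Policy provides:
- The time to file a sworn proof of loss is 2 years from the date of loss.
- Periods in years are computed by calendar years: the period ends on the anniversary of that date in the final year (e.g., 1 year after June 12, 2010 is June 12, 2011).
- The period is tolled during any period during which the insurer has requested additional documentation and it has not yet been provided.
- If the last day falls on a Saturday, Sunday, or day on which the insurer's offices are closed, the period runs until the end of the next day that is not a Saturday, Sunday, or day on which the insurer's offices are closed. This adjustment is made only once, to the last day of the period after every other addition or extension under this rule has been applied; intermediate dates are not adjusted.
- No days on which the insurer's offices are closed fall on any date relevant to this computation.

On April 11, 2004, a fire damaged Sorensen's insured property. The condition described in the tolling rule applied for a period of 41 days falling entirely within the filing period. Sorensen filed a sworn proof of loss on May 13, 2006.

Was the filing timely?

Yes

2 years after April 11, 2004 is April 11, 2006.
Tolling adds 41 days: April 11, 2006 + 41 days = May 22, 2006.
May 22, 2006 is a Monday and not a day on which the insurer's offices are closed, so no extension applies.
The deadline is May 22, 2006; the filing on May 13, 2006 is on or before that date.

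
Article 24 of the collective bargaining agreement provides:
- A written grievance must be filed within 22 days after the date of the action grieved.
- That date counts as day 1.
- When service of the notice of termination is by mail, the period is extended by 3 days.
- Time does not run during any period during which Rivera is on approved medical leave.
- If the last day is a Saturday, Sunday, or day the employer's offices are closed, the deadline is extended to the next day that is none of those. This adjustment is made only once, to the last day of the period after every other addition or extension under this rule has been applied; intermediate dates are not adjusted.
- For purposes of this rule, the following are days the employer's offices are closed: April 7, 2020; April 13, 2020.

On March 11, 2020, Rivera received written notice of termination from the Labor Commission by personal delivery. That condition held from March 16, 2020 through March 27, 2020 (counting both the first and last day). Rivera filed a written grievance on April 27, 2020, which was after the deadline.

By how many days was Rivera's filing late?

Counting March 11, 2020 as day 1, day 22 is April 1, 2020.
Service was not by mail, so no mail extension applies.
From March 16, 2020 through March 27, 2020 inclusive is 12 days; tolling adds 12 days: April 1, 2020 + 12 days = April 13, 2020.
April 13, 2020 is a listed holiday. The next qualifying day is April 14, 2020.
The deadline is April 14, 2020; from April 14, 2020 to April 27, 2020 is 13 days.

13 days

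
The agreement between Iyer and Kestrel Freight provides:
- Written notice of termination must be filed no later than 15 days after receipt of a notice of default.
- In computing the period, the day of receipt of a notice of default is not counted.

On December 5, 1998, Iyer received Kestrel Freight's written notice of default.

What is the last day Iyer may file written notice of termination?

15 days after December 5, 1998 is December 20, 1998.

December 20, 1998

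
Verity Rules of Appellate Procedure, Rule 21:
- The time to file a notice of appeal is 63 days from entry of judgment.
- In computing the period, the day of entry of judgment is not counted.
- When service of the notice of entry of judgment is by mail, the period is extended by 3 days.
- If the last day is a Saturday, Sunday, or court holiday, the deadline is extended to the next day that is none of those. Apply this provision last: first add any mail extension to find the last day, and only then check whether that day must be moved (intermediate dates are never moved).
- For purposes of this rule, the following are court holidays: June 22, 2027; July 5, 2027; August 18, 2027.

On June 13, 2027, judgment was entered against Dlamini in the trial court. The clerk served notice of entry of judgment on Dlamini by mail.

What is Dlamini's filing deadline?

63 days after June 13, 2027 is August 15, 2027.
Service was by mail, adding 3 days: August 15, 2027 + 3 days = August 18, 2027.
August 18, 2027 is a listed holiday. The next qualifying day is August 19, 2027.

August 19, 2027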